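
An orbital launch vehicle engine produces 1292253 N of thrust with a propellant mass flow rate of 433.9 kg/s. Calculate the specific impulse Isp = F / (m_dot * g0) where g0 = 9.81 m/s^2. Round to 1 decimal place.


Step 1: m_dot * g0 = 433.9 * 9.81 = 4256.56
Step 2: Isp = 1292253 / 4256.56 = 303.6 s

303.6


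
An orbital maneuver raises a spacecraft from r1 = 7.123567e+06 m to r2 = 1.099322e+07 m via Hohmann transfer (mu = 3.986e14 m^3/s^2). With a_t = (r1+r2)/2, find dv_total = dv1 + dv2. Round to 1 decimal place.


Step 1: Transfer semi-major axis a_t = (7.123567e+06 + 1.099322e+07) / 2 = 9.058394e+06 m
Step 2: v1 (circular at r1) = sqrt(mu/r1) = 7480.32 m/s
Step 3: v_t1 = sqrt(mu*(2/r1 - 1/a_t)) = 8240.56 m/s
Step 4: dv1 = |8240.56 - 7480.32| = 760.25 m/s
Step 5: v2 (circular at r2) = 6021.52 m/s, v_t2 = 5339.85 m/s
Step 6: dv2 = |6021.52 - 5339.85| = 681.67 m/s
Step 7: Total delta-v = 760.25 + 681.67 = 1441.9 m/s

1441.9


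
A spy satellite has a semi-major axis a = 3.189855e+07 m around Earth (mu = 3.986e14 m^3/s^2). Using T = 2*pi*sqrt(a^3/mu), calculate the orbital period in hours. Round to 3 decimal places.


Step 1: a^3 / mu = 3.245733e+22 / 3.986e14 = 8.142833e+07
Step 2: sqrt(8.142833e+07) = 9023.7648 s
Step 3: T = 2*pi * 9023.7648 = 56697.99 s
Step 4: T in hours = 56697.99 / 3600 = 15.749 hours

15.749


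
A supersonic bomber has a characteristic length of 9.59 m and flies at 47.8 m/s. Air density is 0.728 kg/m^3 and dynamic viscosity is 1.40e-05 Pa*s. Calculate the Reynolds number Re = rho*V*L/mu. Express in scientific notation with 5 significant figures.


Step 1: Numerator = rho * V * L = 0.728 * 47.8 * 9.59 = 333.716656
Step 2: Re = 333.716656 / 1.40e-05
Step 3: Re = 2.3837e+07

2.3837e+07


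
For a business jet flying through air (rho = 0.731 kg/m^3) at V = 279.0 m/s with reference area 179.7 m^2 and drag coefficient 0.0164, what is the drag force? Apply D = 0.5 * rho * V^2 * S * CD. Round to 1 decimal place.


Step 1: Dynamic pressure q = 0.5 * 0.731 * 279.0^2 = 28450.8855 Pa
Step 2: Drag D = q * S * CD = 28450.8855 * 179.7 * 0.0164
Step 3: D = 83847.0 N

83847.0


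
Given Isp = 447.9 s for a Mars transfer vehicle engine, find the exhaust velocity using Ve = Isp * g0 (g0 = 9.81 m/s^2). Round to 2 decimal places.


Step 1: Ve = Isp * g0 = 447.9 * 9.81
Step 2: Ve = 4393.90 m/s

4393.90


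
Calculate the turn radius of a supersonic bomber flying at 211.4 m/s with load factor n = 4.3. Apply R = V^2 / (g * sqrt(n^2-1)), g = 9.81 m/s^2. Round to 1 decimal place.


Step 1: V^2 = 211.4^2 = 44689.96
Step 2: n^2 - 1 = 4.3^2 - 1 = 17.49
Step 3: sqrt(17.49) = 4.182105
Step 4: R = 44689.96 / (9.81 * 4.182105) = 1089.3 m

1089.3


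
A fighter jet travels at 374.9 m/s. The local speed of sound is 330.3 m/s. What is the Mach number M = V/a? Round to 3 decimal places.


Step 1: M = V / a = 374.9 / 330.3
Step 2: M = 1.135

1.135


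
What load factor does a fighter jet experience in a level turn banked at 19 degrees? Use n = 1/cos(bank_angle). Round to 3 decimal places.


Step 1: Convert 19 degrees to radians = 0.331613
Step 2: cos(19 deg) = 0.945519
Step 3: n = 1 / 0.945519 = 1.058

1.058


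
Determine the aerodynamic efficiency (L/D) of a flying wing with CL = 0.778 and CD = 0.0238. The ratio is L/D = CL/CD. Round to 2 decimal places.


Step 1: L/D = CL / CD = 0.778 / 0.0238
Step 2: L/D = 32.69

32.69


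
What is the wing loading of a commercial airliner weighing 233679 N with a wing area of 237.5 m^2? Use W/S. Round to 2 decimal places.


Step 1: Wing loading = W / S = 233679 / 237.5
Step 2: Wing loading = 983.91 N/m^2

983.91


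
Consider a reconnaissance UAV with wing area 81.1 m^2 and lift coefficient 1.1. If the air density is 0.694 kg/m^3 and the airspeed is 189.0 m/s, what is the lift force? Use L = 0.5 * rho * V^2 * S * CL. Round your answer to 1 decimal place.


Step 1: Calculate dynamic pressure q = 0.5 * 0.694 * 189.0^2 = 0.5 * 0.694 * 35721.0 = 12395.187 Pa
Step 2: Multiply by wing area and lift coefficient: L = 12395.187 * 81.1 * 1.1
Step 3: L = 1005249.6657 * 1.1 = 1105774.6 N

1105774.6


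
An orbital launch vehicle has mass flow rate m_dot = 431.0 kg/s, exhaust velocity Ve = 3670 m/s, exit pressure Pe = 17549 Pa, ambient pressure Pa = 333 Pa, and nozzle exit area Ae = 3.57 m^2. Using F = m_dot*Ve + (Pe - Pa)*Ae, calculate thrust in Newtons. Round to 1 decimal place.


Step 1: Momentum thrust = m_dot * Ve = 431.0 * 3670 = 1581770.0 N
Step 2: Pressure thrust = (Pe - Pa) * Ae = (17549 - 333) * 3.57 = 61461.12 N
Step 3: Total thrust F = 1581770.0 + 61461.12 = 1643231.1 N

1643231.1


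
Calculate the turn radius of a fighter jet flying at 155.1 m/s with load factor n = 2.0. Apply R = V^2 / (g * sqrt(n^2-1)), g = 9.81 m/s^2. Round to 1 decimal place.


Step 1: V^2 = 155.1^2 = 24056.01
Step 2: n^2 - 1 = 2.0^2 - 1 = 3.0
Step 3: sqrt(3.0) = 1.732051
Step 4: R = 24056.01 / (9.81 * 1.732051) = 1415.8 m

1415.8


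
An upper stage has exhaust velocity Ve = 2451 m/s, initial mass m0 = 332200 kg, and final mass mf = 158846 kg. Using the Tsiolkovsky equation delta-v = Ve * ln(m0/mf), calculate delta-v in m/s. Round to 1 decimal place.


Step 1: Mass ratio m0/mf = 332200 / 158846 = 2.091334
Step 2: ln(2.091334) = 0.737802
Step 3: delta-v = 2451 * 0.737802 = 1808.4 m/s

1808.4


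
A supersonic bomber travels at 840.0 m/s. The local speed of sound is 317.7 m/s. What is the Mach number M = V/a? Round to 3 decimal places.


Step 1: M = V / a = 840.0 / 317.7
Step 2: M = 2.644

2.644


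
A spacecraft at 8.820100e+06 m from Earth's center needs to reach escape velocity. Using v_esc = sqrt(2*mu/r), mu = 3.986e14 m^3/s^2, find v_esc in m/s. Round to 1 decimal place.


Step 1: 2*mu/r = 2 * 3.986e14 / 8.820100e+06 = 90384462.7612
Step 2: v_esc = sqrt(90384462.7612) = 9507.1 m/s

9507.1


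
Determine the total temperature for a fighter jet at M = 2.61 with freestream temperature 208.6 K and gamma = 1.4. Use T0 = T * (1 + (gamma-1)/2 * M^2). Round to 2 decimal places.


Step 1: (gamma-1)/2 = 0.2
Step 2: M^2 = 6.8121
Step 3: 1 + 0.2 * 6.8121 = 2.36242
Step 4: T0 = 208.6 * 2.36242 = 492.80 K

492.80


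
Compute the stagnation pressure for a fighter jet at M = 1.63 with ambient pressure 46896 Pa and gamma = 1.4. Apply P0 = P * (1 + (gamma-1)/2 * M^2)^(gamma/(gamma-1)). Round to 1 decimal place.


Step 1: (gamma-1)/2 * M^2 = 0.2 * 2.6569 = 0.53138
Step 2: 1 + 0.53138 = 1.53138
Step 3: Exponent gamma/(gamma-1) = 3.5
Step 4: P0 = 46896 * 1.53138^3.5 = 208413.7 Pa

208413.7


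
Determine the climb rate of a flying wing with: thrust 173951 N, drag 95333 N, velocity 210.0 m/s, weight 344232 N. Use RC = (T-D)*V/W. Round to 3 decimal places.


Step 1: Excess thrust = T - D = 173951 - 95333 = 78618 N
Step 2: Excess power = 78618 * 210.0 = 16509780.0 W
Step 3: RC = 16509780.0 / 344232 = 47.961 m/s

47.961


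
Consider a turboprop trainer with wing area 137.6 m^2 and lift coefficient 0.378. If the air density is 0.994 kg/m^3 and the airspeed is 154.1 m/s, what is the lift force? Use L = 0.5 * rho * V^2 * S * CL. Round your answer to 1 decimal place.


Step 1: Calculate dynamic pressure q = 0.5 * 0.994 * 154.1^2 = 0.5 * 0.994 * 23746.81 = 11802.1646 Pa
Step 2: Multiply by wing area and lift coefficient: L = 11802.1646 * 137.6 * 0.378
Step 3: L = 1623977.8448 * 0.378 = 613863.6 N

613863.6


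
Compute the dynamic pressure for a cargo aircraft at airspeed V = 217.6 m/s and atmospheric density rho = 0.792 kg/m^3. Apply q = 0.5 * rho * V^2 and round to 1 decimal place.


Step 1: V^2 = 217.6^2 = 47349.76
Step 2: q = 0.5 * 0.792 * 47349.76
Step 3: q = 18750.5 Pa

18750.5


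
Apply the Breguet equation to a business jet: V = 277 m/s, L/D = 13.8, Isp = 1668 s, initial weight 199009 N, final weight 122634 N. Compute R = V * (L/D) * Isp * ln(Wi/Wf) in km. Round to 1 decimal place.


Step 1: Coefficient = V * (L/D) * Isp = 277 * 13.8 * 1668 = 6376096.8 m
Step 2: Wi/Wf = 199009 / 122634 = 1.622788
Step 3: ln(1.622788) = 0.484146
Step 4: R = 6376096.8 * 0.484146 = 3086960.1 m = 3087.0 km

3087.0


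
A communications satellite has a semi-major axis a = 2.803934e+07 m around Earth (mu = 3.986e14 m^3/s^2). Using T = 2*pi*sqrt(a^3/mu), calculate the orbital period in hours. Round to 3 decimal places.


Step 1: a^3 / mu = 2.204466e+22 / 3.986e14 = 5.530521e+07
Step 2: sqrt(5.530521e+07) = 7436.7474 s
Step 3: T = 2*pi * 7436.7474 = 46726.46 s
Step 4: T in hours = 46726.46 / 3600 = 12.980 hours

12.980


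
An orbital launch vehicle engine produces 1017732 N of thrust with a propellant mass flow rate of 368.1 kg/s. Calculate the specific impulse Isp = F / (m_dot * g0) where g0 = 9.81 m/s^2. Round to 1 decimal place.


Step 1: m_dot * g0 = 368.1 * 9.81 = 3611.06
Step 2: Isp = 1017732 / 3611.06 = 281.8 s

281.8


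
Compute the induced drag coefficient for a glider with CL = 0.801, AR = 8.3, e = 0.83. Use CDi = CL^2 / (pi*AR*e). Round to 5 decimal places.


Step 1: CL^2 = 0.801^2 = 0.641601
Step 2: pi * AR * e = 3.14159 * 8.3 * 0.83 = 21.642432
Step 3: CDi = 0.641601 / 21.642432 = 0.02965

0.02965


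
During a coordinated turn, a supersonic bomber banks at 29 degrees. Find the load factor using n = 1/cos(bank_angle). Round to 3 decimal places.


Step 1: Convert 29 degrees to radians = 0.506145
Step 2: cos(29 deg) = 0.87462
Step 3: n = 1 / 0.87462 = 1.143

1.143


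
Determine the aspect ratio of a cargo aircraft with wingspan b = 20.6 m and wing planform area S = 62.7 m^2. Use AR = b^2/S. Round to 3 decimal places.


Step 1: b^2 = 20.6^2 = 424.36
Step 2: AR = 424.36 / 62.7 = 6.768

6.768


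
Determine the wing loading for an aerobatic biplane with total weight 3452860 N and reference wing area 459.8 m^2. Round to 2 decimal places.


Step 1: Wing loading = W / S = 3452860 / 459.8
Step 2: Wing loading = 7509.48 N/m^2

7509.48


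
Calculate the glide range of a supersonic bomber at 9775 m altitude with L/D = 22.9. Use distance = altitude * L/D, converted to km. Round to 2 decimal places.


Step 1: Glide distance = altitude * L/D = 9775 * 22.9 = 223847.5 m
Step 2: Convert to km: 223847.5 / 1000 = 223.85 km

223.85


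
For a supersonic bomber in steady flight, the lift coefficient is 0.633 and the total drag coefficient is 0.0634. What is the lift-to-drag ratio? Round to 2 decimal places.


Step 1: L/D = CL / CD = 0.633 / 0.0634
Step 2: L/D = 9.98

9.98


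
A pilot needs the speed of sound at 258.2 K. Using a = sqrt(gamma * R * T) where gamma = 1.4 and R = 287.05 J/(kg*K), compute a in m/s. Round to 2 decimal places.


Step 1: gamma * R * T = 1.4 * 287.05 * 258.2 = 103762.834
Step 2: a = sqrt(103762.834) = 322.12 m/s

322.12


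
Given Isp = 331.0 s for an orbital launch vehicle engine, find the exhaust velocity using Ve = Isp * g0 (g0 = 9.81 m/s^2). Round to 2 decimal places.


Step 1: Ve = Isp * g0 = 331.0 * 9.81
Step 2: Ve = 3247.11 m/s

3247.11


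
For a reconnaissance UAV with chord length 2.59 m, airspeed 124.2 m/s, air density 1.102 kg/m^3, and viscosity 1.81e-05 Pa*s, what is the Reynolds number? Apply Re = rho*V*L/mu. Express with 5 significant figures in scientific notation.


Step 1: Numerator = rho * V * L = 1.102 * 124.2 * 2.59 = 354.489156
Step 2: Re = 354.489156 / 1.81e-05
Step 3: Re = 1.9585e+07

1.9585e+07


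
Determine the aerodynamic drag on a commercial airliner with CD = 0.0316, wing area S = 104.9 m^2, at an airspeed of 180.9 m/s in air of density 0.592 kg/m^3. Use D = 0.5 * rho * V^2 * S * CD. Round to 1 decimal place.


Step 1: Dynamic pressure q = 0.5 * 0.592 * 180.9^2 = 9686.5438 Pa
Step 2: Drag D = q * S * CD = 9686.5438 * 104.9 * 0.0316
Step 3: D = 32109.3 N

32109.3


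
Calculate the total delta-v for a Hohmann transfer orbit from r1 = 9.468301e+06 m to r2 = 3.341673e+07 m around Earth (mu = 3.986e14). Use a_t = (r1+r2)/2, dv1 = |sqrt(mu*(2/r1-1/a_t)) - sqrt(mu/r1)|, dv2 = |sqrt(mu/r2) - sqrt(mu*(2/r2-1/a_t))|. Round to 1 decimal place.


Step 1: Transfer semi-major axis a_t = (9.468301e+06 + 3.341673e+07) / 2 = 2.144252e+07 m
Step 2: v1 (circular at r1) = sqrt(mu/r1) = 6488.33 m/s
Step 3: v_t1 = sqrt(mu*(2/r1 - 1/a_t)) = 8099.85 m/s
Step 4: dv1 = |8099.85 - 6488.33| = 1611.52 m/s
Step 5: v2 (circular at r2) = 3453.72 m/s, v_t2 = 2295.01 m/s
Step 6: dv2 = |3453.72 - 2295.01| = 1158.71 m/s
Step 7: Total delta-v = 1611.52 + 1158.71 = 2770.2 m/s

2770.2


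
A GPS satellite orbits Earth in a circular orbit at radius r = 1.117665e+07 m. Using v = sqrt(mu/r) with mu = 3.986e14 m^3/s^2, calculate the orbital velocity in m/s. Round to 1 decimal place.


Step 1: mu / r = 3.986e14 / 1.117665e+07 = 35663638.0311
Step 2: v = sqrt(35663638.0311) = 5971.9 m/s

5971.9


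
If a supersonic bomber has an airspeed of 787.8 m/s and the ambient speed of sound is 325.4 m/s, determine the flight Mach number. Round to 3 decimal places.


Step 1: M = V / a = 787.8 / 325.4
Step 2: M = 2.421

2.421


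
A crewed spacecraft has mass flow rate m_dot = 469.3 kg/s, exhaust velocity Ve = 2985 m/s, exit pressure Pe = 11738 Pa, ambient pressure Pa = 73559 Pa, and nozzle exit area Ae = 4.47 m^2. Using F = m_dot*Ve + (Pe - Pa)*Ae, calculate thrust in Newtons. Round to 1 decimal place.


Step 1: Momentum thrust = m_dot * Ve = 469.3 * 2985 = 1400860.5 N
Step 2: Pressure thrust = (Pe - Pa) * Ae = (11738 - 73559) * 4.47 = -276339.87 N
Step 3: Total thrust F = 1400860.5 + -276339.87 = 1124520.6 N

1124520.6


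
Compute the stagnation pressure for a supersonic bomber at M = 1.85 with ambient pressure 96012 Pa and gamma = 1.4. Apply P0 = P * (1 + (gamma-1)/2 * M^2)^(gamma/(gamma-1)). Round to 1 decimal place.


Step 1: (gamma-1)/2 * M^2 = 0.2 * 3.4225 = 0.6845
Step 2: 1 + 0.6845 = 1.6845
Step 3: Exponent gamma/(gamma-1) = 3.5
Step 4: P0 = 96012 * 1.6845^3.5 = 595626.6 Pa

595626.6


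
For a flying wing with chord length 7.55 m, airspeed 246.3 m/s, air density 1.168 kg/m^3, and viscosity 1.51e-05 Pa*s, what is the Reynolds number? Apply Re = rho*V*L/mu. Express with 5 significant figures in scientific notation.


Step 1: Numerator = rho * V * L = 1.168 * 246.3 * 7.55 = 2171.97192
Step 2: Re = 2171.97192 / 1.51e-05
Step 3: Re = 1.4384e+08

1.4384e+08


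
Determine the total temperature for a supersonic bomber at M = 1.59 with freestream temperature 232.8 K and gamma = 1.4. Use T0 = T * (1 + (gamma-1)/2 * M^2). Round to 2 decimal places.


Step 1: (gamma-1)/2 = 0.2
Step 2: M^2 = 2.5281
Step 3: 1 + 0.2 * 2.5281 = 1.50562
Step 4: T0 = 232.8 * 1.50562 = 350.51 K

350.51


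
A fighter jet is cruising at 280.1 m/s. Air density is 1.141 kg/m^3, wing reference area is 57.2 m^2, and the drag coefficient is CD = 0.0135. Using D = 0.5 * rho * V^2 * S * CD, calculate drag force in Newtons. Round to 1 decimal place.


Step 1: Dynamic pressure q = 0.5 * 1.141 * 280.1^2 = 44759.1537 Pa
Step 2: Drag D = q * S * CD = 44759.1537 * 57.2 * 0.0135
Step 3: D = 34563.0 N

34563.0


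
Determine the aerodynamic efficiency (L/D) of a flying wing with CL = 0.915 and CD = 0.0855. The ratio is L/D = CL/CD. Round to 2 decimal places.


Step 1: L/D = CL / CD = 0.915 / 0.0855
Step 2: L/D = 10.70

10.70


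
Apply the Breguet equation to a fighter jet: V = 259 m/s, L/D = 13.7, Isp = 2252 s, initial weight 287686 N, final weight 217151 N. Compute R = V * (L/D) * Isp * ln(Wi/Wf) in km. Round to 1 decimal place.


Step 1: Coefficient = V * (L/D) * Isp = 259 * 13.7 * 2252 = 7990771.6 m
Step 2: Wi/Wf = 287686 / 217151 = 1.32482
Step 3: ln(1.32482) = 0.281277
Step 4: R = 7990771.6 * 0.281277 = 2247617.4 m = 2247.6 km

2247.6


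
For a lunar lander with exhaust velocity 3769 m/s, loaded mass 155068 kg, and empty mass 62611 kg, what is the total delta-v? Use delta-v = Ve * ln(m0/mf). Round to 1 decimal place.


Step 1: Mass ratio m0/mf = 155068 / 62611 = 2.476689
Step 2: ln(2.476689) = 0.906923
Step 3: delta-v = 3769 * 0.906923 = 3418.2 m/s

3418.2


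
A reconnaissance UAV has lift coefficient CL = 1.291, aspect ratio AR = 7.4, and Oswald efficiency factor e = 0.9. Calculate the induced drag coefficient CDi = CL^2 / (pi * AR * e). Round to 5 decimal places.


Step 1: CL^2 = 1.291^2 = 1.666681
Step 2: pi * AR * e = 3.14159 * 7.4 * 0.9 = 20.923007
Step 3: CDi = 1.666681 / 20.923007 = 0.07966

0.07966


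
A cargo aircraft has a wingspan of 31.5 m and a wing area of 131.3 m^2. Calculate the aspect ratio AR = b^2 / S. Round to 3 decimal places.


Step 1: b^2 = 31.5^2 = 992.25
Step 2: AR = 992.25 / 131.3 = 7.557

7.557


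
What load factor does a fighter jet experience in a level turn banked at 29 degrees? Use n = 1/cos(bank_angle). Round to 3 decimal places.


Step 1: Convert 29 degrees to radians = 0.506145
Step 2: cos(29 deg) = 0.87462
Step 3: n = 1 / 0.87462 = 1.143

1.143


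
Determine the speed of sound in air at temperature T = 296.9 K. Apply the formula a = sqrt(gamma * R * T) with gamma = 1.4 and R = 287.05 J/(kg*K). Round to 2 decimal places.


Step 1: gamma * R * T = 1.4 * 287.05 * 296.9 = 119315.203
Step 2: a = sqrt(119315.203) = 345.42 m/s

345.42


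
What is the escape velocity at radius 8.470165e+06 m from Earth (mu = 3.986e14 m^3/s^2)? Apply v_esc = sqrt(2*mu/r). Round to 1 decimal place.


Step 1: 2*mu/r = 2 * 3.986e14 / 8.470165e+06 = 94118591.5505
Step 2: v_esc = sqrt(94118591.5505) = 9701.5 m/s

9701.5


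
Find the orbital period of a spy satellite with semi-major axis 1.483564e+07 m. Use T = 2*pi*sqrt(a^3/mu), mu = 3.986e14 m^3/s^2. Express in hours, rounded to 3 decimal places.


Step 1: a^3 / mu = 3.265268e+21 / 3.986e14 = 8.191842e+06
Step 2: sqrt(8.191842e+06) = 2862.1394 s
Step 3: T = 2*pi * 2862.1394 = 17983.35 s
Step 4: T in hours = 17983.35 / 3600 = 4.995 hours

4.995


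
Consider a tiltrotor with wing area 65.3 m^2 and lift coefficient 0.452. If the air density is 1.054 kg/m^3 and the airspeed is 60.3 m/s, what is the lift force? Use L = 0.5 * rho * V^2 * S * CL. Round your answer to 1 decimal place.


Step 1: Calculate dynamic pressure q = 0.5 * 1.054 * 60.3^2 = 0.5 * 1.054 * 3636.09 = 1916.2194 Pa
Step 2: Multiply by wing area and lift coefficient: L = 1916.2194 * 65.3 * 0.452
Step 3: L = 125129.1288 * 0.452 = 56558.4 N

56558.4


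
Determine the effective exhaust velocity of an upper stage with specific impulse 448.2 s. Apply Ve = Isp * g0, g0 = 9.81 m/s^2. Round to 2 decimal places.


Step 1: Ve = Isp * g0 = 448.2 * 9.81
Step 2: Ve = 4396.84 m/s

4396.84


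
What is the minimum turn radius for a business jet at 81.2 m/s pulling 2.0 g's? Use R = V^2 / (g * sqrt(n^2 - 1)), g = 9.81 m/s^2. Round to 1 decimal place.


Step 1: V^2 = 81.2^2 = 6593.44
Step 2: n^2 - 1 = 2.0^2 - 1 = 3.0
Step 3: sqrt(3.0) = 1.732051
Step 4: R = 6593.44 / (9.81 * 1.732051) = 388.0 m

388.0


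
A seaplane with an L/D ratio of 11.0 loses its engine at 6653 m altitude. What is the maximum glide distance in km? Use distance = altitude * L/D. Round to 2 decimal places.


Step 1: Glide distance = altitude * L/D = 6653 * 11.0 = 73183.0 m
Step 2: Convert to km: 73183.0 / 1000 = 73.18 km

73.18


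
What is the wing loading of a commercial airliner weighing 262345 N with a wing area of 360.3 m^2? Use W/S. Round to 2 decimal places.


Step 1: Wing loading = W / S = 262345 / 360.3
Step 2: Wing loading = 728.13 N/m^2

728.13


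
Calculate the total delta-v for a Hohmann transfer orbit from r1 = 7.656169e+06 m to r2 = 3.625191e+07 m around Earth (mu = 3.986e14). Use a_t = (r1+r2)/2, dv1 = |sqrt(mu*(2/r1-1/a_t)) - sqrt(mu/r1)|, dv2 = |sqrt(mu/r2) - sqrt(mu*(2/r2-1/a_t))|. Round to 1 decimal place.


Step 1: Transfer semi-major axis a_t = (7.656169e+06 + 3.625191e+07) / 2 = 2.195404e+07 m
Step 2: v1 (circular at r1) = sqrt(mu/r1) = 7215.44 m/s
Step 3: v_t1 = sqrt(mu*(2/r1 - 1/a_t)) = 9271.95 m/s
Step 4: dv1 = |9271.95 - 7215.44| = 2056.51 m/s
Step 5: v2 (circular at r2) = 3315.91 m/s, v_t2 = 1958.18 m/s
Step 6: dv2 = |3315.91 - 1958.18| = 1357.74 m/s
Step 7: Total delta-v = 2056.51 + 1357.74 = 3414.2 m/s

3414.2


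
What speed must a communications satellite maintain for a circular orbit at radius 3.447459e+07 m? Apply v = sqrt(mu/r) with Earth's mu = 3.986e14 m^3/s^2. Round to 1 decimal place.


Step 1: mu / r = 3.986e14 / 3.447459e+07 = 11562138.9551
Step 2: v = sqrt(11562138.9551) = 3400.3 m/s

3400.3


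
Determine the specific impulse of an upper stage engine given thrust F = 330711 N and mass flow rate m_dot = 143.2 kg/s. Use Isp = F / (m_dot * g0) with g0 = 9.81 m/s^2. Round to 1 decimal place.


Step 1: m_dot * g0 = 143.2 * 9.81 = 1404.79
Step 2: Isp = 330711 / 1404.79 = 235.4 s

235.4


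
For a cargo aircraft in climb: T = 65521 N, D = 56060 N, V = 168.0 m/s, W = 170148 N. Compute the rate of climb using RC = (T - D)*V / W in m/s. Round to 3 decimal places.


Step 1: Excess thrust = T - D = 65521 - 56060 = 9461 N
Step 2: Excess power = 9461 * 168.0 = 1589448.0 W
Step 3: RC = 1589448.0 / 170148 = 9.342 m/s

9.342


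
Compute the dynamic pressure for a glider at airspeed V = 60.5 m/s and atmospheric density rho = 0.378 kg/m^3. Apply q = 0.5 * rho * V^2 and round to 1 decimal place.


Step 1: V^2 = 60.5^2 = 3660.25
Step 2: q = 0.5 * 0.378 * 3660.25
Step 3: q = 691.8 Pa

691.8


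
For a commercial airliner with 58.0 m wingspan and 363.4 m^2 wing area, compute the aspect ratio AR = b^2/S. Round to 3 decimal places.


Step 1: b^2 = 58.0^2 = 3364.0
Step 2: AR = 3364.0 / 363.4 = 9.257

9.257


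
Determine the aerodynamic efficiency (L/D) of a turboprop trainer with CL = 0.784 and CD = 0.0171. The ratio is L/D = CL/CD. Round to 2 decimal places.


Step 1: L/D = CL / CD = 0.784 / 0.0171
Step 2: L/D = 45.85

45.85


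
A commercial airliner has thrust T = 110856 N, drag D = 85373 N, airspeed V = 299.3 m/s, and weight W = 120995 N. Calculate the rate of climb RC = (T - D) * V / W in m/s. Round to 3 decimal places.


Step 1: Excess thrust = T - D = 110856 - 85373 = 25483 N
Step 2: Excess power = 25483 * 299.3 = 7627061.9 W
Step 3: RC = 7627061.9 / 120995 = 63.036 m/s

63.036


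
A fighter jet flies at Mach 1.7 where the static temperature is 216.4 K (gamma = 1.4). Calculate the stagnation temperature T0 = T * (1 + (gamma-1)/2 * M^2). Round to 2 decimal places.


Step 1: (gamma-1)/2 = 0.2
Step 2: M^2 = 2.89
Step 3: 1 + 0.2 * 2.89 = 1.578
Step 4: T0 = 216.4 * 1.578 = 341.48 K

341.48


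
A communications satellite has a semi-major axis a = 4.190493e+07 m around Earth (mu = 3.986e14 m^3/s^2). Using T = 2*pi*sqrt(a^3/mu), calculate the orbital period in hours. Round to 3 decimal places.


Step 1: a^3 / mu = 7.358603e+22 / 3.986e14 = 1.846112e+08
Step 2: sqrt(1.846112e+08) = 13587.1707 s
Step 3: T = 2*pi * 13587.1707 = 85370.71 s
Step 4: T in hours = 85370.71 / 3600 = 23.714 hours

23.714


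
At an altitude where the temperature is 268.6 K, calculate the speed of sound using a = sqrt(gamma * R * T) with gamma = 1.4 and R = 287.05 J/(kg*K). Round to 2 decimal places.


Step 1: gamma * R * T = 1.4 * 287.05 * 268.6 = 107942.282
Step 2: a = sqrt(107942.282) = 328.55 m/s

328.55


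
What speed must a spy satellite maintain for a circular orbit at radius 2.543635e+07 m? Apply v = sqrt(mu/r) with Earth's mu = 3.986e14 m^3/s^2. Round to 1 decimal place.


Step 1: mu / r = 3.986e14 / 2.543635e+07 = 15670487.3144
Step 2: v = sqrt(15670487.3144) = 3958.6 m/s

3958.6


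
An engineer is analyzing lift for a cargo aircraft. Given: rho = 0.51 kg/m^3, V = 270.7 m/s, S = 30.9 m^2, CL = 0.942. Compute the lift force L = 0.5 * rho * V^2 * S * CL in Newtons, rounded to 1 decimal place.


Step 1: Calculate dynamic pressure q = 0.5 * 0.51 * 270.7^2 = 0.5 * 0.51 * 73278.49 = 18686.0149 Pa
Step 2: Multiply by wing area and lift coefficient: L = 18686.0149 * 30.9 * 0.942
Step 3: L = 577397.862 * 0.942 = 543908.8 N

543908.8


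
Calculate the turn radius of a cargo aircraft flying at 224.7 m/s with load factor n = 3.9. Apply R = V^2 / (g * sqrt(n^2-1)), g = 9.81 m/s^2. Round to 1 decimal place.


Step 1: V^2 = 224.7^2 = 50490.09
Step 2: n^2 - 1 = 3.9^2 - 1 = 14.21
Step 3: sqrt(14.21) = 3.769615
Step 4: R = 50490.09 / (9.81 * 3.769615) = 1365.3 m

1365.3


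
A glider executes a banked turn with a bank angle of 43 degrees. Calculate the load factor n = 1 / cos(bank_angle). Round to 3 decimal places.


Step 1: Convert 43 degrees to radians = 0.750492
Step 2: cos(43 deg) = 0.731354
Step 3: n = 1 / 0.731354 = 1.367

1.367


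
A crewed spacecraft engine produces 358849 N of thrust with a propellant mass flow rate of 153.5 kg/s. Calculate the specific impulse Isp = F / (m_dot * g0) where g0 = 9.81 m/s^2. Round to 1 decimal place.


Step 1: m_dot * g0 = 153.5 * 9.81 = 1505.84
Step 2: Isp = 358849 / 1505.84 = 238.3 s

238.3


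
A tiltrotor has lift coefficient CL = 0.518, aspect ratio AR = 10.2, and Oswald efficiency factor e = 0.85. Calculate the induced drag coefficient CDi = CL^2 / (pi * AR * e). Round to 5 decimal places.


Step 1: CL^2 = 0.518^2 = 0.268324
Step 2: pi * AR * e = 3.14159 * 10.2 * 0.85 = 27.237608
Step 3: CDi = 0.268324 / 27.237608 = 0.00985

0.00985


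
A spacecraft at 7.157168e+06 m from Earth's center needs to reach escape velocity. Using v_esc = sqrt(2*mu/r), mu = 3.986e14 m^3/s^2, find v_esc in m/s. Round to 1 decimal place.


Step 1: 2*mu/r = 2 * 3.986e14 / 7.157168e+06 = 111384838.2489
Step 2: v_esc = sqrt(111384838.2489) = 10553.9 m/s

10553.9


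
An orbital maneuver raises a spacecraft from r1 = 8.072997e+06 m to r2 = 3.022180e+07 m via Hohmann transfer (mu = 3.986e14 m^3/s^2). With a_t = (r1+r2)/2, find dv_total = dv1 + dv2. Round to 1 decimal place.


Step 1: Transfer semi-major axis a_t = (8.072997e+06 + 3.022180e+07) / 2 = 1.914740e+07 m
Step 2: v1 (circular at r1) = sqrt(mu/r1) = 7026.7 m/s
Step 3: v_t1 = sqrt(mu*(2/r1 - 1/a_t)) = 8827.88 m/s
Step 4: dv1 = |8827.88 - 7026.7| = 1801.18 m/s
Step 5: v2 (circular at r2) = 3631.69 m/s, v_t2 = 2358.15 m/s
Step 6: dv2 = |3631.69 - 2358.15| = 1273.54 m/s
Step 7: Total delta-v = 1801.18 + 1273.54 = 3074.7 m/s

3074.7


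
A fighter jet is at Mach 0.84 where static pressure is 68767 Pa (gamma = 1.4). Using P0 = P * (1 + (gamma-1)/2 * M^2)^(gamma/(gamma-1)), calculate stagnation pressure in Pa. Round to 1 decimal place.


Step 1: (gamma-1)/2 * M^2 = 0.2 * 0.7056 = 0.14112
Step 2: 1 + 0.14112 = 1.14112
Step 3: Exponent gamma/(gamma-1) = 3.5
Step 4: P0 = 68767 * 1.14112^3.5 = 109154.0 Pa

109154.0


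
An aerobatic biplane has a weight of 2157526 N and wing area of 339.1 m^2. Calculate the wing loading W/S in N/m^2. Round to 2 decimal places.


Step 1: Wing loading = W / S = 2157526 / 339.1
Step 2: Wing loading = 6362.51 N/m^2

6362.51


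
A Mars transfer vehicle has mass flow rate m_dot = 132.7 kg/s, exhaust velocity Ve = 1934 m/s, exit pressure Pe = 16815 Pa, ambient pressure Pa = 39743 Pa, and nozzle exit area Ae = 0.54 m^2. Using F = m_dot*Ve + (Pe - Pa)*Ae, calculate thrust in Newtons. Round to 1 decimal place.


Step 1: Momentum thrust = m_dot * Ve = 132.7 * 1934 = 256641.8 N
Step 2: Pressure thrust = (Pe - Pa) * Ae = (16815 - 39743) * 0.54 = -12381.12 N
Step 3: Total thrust F = 256641.8 + -12381.12 = 244260.7 N

244260.7


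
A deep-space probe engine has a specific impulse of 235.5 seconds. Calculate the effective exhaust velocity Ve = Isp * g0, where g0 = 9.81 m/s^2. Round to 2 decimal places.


Step 1: Ve = Isp * g0 = 235.5 * 9.81
Step 2: Ve = 2310.26 m/s

2310.26


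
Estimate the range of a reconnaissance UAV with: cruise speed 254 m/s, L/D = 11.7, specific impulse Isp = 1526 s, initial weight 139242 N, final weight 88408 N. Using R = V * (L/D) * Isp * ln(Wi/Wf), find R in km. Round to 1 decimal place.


Step 1: Coefficient = V * (L/D) * Isp = 254 * 11.7 * 1526 = 4534966.8 m
Step 2: Wi/Wf = 139242 / 88408 = 1.574993
Step 3: ln(1.574993) = 0.454251
Step 4: R = 4534966.8 * 0.454251 = 2060013.0 m = 2060.0 km

2060.0


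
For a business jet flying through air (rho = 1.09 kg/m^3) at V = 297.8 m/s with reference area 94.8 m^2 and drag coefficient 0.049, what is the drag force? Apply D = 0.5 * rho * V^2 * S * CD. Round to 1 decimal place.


Step 1: Dynamic pressure q = 0.5 * 1.09 * 297.8^2 = 48333.2378 Pa
Step 2: Drag D = q * S * CD = 48333.2378 * 94.8 * 0.049
Step 3: D = 224517.6 N

224517.6


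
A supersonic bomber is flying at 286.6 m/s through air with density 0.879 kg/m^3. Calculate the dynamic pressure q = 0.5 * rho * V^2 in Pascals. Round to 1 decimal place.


Step 1: V^2 = 286.6^2 = 82139.56
Step 2: q = 0.5 * 0.879 * 82139.56
Step 3: q = 36100.3 Pa

36100.3


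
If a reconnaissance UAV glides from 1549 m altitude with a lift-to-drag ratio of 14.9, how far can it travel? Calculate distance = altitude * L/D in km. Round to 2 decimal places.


Step 1: Glide distance = altitude * L/D = 1549 * 14.9 = 23080.1 m
Step 2: Convert to km: 23080.1 / 1000 = 23.08 km

23.08


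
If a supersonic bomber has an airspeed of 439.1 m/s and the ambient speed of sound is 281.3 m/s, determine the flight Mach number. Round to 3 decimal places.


Step 1: M = V / a = 439.1 / 281.3
Step 2: M = 1.561

1.561


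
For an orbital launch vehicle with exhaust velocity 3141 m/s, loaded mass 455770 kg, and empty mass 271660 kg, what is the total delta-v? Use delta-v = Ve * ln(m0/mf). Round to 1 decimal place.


Step 1: Mass ratio m0/mf = 455770 / 271660 = 1.677722
Step 2: ln(1.677722) = 0.517437
Step 3: delta-v = 3141 * 0.517437 = 1625.3 m/s

1625.3


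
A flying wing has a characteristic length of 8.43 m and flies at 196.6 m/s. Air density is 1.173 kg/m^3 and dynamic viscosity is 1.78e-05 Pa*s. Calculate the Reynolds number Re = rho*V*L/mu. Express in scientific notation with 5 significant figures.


Step 1: Numerator = rho * V * L = 1.173 * 196.6 * 8.43 = 1944.057474
Step 2: Re = 1944.057474 / 1.78e-05
Step 3: Re = 1.0922e+08

1.0922e+08


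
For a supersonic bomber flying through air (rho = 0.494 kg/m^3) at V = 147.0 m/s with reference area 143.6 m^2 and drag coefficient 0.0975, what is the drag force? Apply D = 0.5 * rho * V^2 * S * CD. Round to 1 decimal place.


Step 1: Dynamic pressure q = 0.5 * 0.494 * 147.0^2 = 5337.423 Pa
Step 2: Drag D = q * S * CD = 5337.423 * 143.6 * 0.0975
Step 3: D = 74729.3 N

74729.3


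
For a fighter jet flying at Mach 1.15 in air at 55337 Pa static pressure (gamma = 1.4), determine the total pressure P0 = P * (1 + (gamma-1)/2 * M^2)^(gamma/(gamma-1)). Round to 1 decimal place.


Step 1: (gamma-1)/2 * M^2 = 0.2 * 1.3225 = 0.2645
Step 2: 1 + 0.2645 = 1.2645
Step 3: Exponent gamma/(gamma-1) = 3.5
Step 4: P0 = 55337 * 1.2645^3.5 = 125814.7 Pa

125814.7


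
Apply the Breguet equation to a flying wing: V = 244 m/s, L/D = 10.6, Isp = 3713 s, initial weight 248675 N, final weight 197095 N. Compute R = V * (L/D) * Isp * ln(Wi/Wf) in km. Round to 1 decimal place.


Step 1: Coefficient = V * (L/D) * Isp = 244 * 10.6 * 3713 = 9603303.2 m
Step 2: Wi/Wf = 248675 / 197095 = 1.261701
Step 3: ln(1.261701) = 0.232461
Step 4: R = 9603303.2 * 0.232461 = 2232393.2 m = 2232.4 km

2232.4


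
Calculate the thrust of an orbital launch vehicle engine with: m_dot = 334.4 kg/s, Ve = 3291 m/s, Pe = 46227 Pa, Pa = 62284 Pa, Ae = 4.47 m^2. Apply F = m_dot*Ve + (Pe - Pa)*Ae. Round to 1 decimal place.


Step 1: Momentum thrust = m_dot * Ve = 334.4 * 3291 = 1100510.4 N
Step 2: Pressure thrust = (Pe - Pa) * Ae = (46227 - 62284) * 4.47 = -71774.79 N
Step 3: Total thrust F = 1100510.4 + -71774.79 = 1028735.6 N

1028735.6


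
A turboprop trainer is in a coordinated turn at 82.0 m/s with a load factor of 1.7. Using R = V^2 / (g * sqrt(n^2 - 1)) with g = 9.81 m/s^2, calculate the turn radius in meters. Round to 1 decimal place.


Step 1: V^2 = 82.0^2 = 6724.0
Step 2: n^2 - 1 = 1.7^2 - 1 = 1.89
Step 3: sqrt(1.89) = 1.374773
Step 4: R = 6724.0 / (9.81 * 1.374773) = 498.6 m

498.6


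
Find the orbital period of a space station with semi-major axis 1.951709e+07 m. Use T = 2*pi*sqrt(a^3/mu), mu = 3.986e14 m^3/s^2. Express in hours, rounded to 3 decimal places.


Step 1: a^3 / mu = 7.434388e+21 / 3.986e14 = 1.865125e+07
Step 2: sqrt(1.865125e+07) = 4318.7091 s
Step 3: T = 2*pi * 4318.7091 = 27135.25 s
Step 4: T in hours = 27135.25 / 3600 = 7.538 hours

7.538


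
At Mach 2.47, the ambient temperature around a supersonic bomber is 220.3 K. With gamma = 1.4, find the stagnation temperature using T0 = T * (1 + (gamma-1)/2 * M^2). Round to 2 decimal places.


Step 1: (gamma-1)/2 = 0.2
Step 2: M^2 = 6.1009
Step 3: 1 + 0.2 * 6.1009 = 2.22018
Step 4: T0 = 220.3 * 2.22018 = 489.11 K

489.11


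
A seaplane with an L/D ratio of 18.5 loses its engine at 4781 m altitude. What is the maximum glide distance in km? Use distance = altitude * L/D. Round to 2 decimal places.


Step 1: Glide distance = altitude * L/D = 4781 * 18.5 = 88448.5 m
Step 2: Convert to km: 88448.5 / 1000 = 88.45 km

88.45


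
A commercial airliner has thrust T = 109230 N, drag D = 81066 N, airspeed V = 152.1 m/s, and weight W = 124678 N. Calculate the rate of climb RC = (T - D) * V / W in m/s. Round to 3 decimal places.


Step 1: Excess thrust = T - D = 109230 - 81066 = 28164 N
Step 2: Excess power = 28164 * 152.1 = 4283744.4 W
Step 3: RC = 4283744.4 / 124678 = 34.358 m/s

34.358


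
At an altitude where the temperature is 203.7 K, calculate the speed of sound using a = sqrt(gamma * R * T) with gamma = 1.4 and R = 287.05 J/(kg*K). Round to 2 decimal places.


Step 1: gamma * R * T = 1.4 * 287.05 * 203.7 = 81860.919
Step 2: a = sqrt(81860.919) = 286.11 m/s

286.11


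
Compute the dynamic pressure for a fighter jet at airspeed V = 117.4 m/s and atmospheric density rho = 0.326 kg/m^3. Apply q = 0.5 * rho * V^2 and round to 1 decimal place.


Step 1: V^2 = 117.4^2 = 13782.76
Step 2: q = 0.5 * 0.326 * 13782.76
Step 3: q = 2246.6 Pa

2246.6


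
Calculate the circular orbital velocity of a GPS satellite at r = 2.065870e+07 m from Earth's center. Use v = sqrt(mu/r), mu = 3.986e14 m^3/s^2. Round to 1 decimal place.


Step 1: mu / r = 3.986e14 / 2.065870e+07 = 19294534.506
Step 2: v = sqrt(19294534.506) = 4392.6 m/s

4392.6


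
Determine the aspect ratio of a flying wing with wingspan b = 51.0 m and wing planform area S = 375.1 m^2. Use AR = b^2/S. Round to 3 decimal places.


Step 1: b^2 = 51.0^2 = 2601.0
Step 2: AR = 2601.0 / 375.1 = 6.934

6.934


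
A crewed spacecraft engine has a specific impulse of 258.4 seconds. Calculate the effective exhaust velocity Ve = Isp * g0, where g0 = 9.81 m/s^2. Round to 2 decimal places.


Step 1: Ve = Isp * g0 = 258.4 * 9.81
Step 2: Ve = 2534.90 m/s

2534.90


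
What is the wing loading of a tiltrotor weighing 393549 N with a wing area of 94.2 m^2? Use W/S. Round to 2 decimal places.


Step 1: Wing loading = W / S = 393549 / 94.2
Step 2: Wing loading = 4177.80 N/m^2

4177.80


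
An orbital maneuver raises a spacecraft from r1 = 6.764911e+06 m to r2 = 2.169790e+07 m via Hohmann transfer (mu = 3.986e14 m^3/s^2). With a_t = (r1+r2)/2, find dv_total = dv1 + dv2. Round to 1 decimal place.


Step 1: Transfer semi-major axis a_t = (6.764911e+06 + 2.169790e+07) / 2 = 1.423141e+07 m
Step 2: v1 (circular at r1) = sqrt(mu/r1) = 7676.05 m/s
Step 3: v_t1 = sqrt(mu*(2/r1 - 1/a_t)) = 9478.13 m/s
Step 4: dv1 = |9478.13 - 7676.05| = 1802.08 m/s
Step 5: v2 (circular at r2) = 4286.08 m/s, v_t2 = 2955.06 m/s
Step 6: dv2 = |4286.08 - 2955.06| = 1331.01 m/s
Step 7: Total delta-v = 1802.08 + 1331.01 = 3133.1 m/s

3133.1


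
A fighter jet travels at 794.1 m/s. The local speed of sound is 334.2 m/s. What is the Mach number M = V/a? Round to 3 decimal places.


Step 1: M = V / a = 794.1 / 334.2
Step 2: M = 2.376

2.376


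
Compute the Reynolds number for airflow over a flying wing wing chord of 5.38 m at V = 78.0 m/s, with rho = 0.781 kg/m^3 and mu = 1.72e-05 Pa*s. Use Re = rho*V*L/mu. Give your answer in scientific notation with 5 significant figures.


Step 1: Numerator = rho * V * L = 0.781 * 78.0 * 5.38 = 327.73884
Step 2: Re = 327.73884 / 1.72e-05
Step 3: Re = 1.9055e+07

1.9055e+07


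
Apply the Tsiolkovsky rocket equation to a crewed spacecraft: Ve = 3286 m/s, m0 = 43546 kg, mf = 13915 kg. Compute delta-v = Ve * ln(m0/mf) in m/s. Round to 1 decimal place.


Step 1: Mass ratio m0/mf = 43546 / 13915 = 3.129429
Step 2: ln(3.129429) = 1.14085
Step 3: delta-v = 3286 * 1.14085 = 3748.8 m/s

3748.8


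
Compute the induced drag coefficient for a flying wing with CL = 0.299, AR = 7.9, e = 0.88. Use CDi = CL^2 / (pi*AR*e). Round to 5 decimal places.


Step 1: CL^2 = 0.299^2 = 0.089401
Step 2: pi * AR * e = 3.14159 * 7.9 * 0.88 = 21.840352
Step 3: CDi = 0.089401 / 21.840352 = 0.00409

0.00409


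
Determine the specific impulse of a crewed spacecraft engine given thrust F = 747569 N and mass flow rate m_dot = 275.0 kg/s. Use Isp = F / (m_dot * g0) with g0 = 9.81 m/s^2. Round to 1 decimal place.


Step 1: m_dot * g0 = 275.0 * 9.81 = 2697.75
Step 2: Isp = 747569 / 2697.75 = 277.1 s

277.1


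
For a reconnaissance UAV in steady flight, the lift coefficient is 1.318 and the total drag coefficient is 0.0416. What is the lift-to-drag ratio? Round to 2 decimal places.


Step 1: L/D = CL / CD = 1.318 / 0.0416
Step 2: L/D = 31.68

31.68


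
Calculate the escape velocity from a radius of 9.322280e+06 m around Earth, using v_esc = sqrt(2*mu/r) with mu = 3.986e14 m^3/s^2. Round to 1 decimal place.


Step 1: 2*mu/r = 2 * 3.986e14 / 9.322280e+06 = 85515560.571
Step 2: v_esc = sqrt(85515560.571) = 9247.5 m/s

9247.5


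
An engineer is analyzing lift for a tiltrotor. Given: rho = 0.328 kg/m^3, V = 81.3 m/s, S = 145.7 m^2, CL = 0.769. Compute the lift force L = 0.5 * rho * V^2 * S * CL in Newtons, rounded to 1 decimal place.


Step 1: Calculate dynamic pressure q = 0.5 * 0.328 * 81.3^2 = 0.5 * 0.328 * 6609.69 = 1083.9892 Pa
Step 2: Multiply by wing area and lift coefficient: L = 1083.9892 * 145.7 * 0.769
Step 3: L = 157937.2206 * 0.769 = 121453.7 N

121453.7


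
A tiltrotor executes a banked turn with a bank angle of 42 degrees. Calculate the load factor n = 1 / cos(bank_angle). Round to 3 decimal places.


Step 1: Convert 42 degrees to radians = 0.733038
Step 2: cos(42 deg) = 0.743145
Step 3: n = 1 / 0.743145 = 1.346

1.346


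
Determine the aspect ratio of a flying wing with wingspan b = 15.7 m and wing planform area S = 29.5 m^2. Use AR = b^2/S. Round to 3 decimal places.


Step 1: b^2 = 15.7^2 = 246.49
Step 2: AR = 246.49 / 29.5 = 8.356

8.356


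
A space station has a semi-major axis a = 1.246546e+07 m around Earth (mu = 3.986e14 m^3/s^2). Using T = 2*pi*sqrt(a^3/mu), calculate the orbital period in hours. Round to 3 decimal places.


Step 1: a^3 / mu = 1.936979e+21 / 3.986e14 = 4.859456e+06
Step 2: sqrt(4.859456e+06) = 2204.4173 s
Step 3: T = 2*pi * 2204.4173 = 13850.76 s
Step 4: T in hours = 13850.76 / 3600 = 3.847 hours

3.847


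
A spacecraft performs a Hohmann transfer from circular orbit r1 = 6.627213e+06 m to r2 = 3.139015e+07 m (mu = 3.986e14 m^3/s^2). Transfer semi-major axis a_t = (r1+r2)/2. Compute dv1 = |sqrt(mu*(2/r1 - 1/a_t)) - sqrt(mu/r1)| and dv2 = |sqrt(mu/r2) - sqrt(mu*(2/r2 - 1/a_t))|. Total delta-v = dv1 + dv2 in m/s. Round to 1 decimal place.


Step 1: Transfer semi-major axis a_t = (6.627213e+06 + 3.139015e+07) / 2 = 1.900868e+07 m
Step 2: v1 (circular at r1) = sqrt(mu/r1) = 7755.38 m/s
Step 3: v_t1 = sqrt(mu*(2/r1 - 1/a_t)) = 9966.07 m/s
Step 4: dv1 = |9966.07 - 7755.38| = 2210.69 m/s
Step 5: v2 (circular at r2) = 3563.46 m/s, v_t2 = 2104.08 m/s
Step 6: dv2 = |3563.46 - 2104.08| = 1459.38 m/s
Step 7: Total delta-v = 2210.69 + 1459.38 = 3670.1 m/s

3670.1


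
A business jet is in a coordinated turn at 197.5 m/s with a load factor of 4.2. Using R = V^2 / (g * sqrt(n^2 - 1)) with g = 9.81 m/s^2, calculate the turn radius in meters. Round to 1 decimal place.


Step 1: V^2 = 197.5^2 = 39006.25
Step 2: n^2 - 1 = 4.2^2 - 1 = 16.64
Step 3: sqrt(16.64) = 4.079216
Step 4: R = 39006.25 / (9.81 * 4.079216) = 974.7 m

974.7
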